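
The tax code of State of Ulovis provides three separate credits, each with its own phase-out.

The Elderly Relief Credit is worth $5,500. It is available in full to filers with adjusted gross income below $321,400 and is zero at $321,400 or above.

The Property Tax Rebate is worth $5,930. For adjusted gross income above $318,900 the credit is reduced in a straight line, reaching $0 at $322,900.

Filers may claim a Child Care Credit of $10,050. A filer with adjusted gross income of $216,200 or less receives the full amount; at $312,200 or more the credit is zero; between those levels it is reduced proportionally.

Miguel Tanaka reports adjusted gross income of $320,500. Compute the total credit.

Elderly Relief Credit: $320,500 is below the $321,400 cutoff, so the full $5,500 applies.
Property Tax Rebate: $320,500 is $1,600 into a $4,000 phase-out range, leaving 2,400/4,000 of the credit: $5,930 × 2,400/4,000 = $3,558.
Child Care Credit: $320,500 is at or above $312,200, so the credit is $0.
Total: $5,500 + $3,558 + $0 = $9,058.

$9,058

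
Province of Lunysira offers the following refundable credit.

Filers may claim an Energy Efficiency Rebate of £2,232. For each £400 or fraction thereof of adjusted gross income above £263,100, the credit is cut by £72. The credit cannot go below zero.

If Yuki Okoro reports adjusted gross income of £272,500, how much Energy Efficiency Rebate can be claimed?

Energy Efficiency Rebate: income exceeds £263,100 by £9,400, which is 24 full-or-partial £400 increments; reduction = 24 × £72 = £1,728, leaving £504.

£504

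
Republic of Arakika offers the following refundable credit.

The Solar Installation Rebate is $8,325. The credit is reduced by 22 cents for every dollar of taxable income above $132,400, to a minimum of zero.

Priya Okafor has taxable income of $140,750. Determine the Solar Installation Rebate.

Solar Installation Rebate: 22% of the $8,350 excess over $132,400 is $1,837; credit = $8,325 − $1,837 = $6,488.

$6,488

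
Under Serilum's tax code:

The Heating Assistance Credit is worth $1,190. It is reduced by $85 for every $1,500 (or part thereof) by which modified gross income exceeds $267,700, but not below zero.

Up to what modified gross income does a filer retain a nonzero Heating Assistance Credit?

$287,200

After 13 increments the reduction is 13 × $85 = $1,105, leaving $85; one more increment wipes it out. Increment 13 ends at excess 13 × $1,500 = $19,500, so the highest qualifying income is $267,700 + $19,500 = $287,200.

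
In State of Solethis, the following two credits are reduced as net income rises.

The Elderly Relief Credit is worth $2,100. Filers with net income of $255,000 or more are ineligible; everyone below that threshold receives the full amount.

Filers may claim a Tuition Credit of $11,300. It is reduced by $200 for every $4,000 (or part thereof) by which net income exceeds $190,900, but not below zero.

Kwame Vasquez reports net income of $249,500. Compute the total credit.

$10,400

Elderly Relief Credit: $249,500 is below the $255,000 cutoff, so the full $2,100 applies.
Tuition Credit: income exceeds $190,900 by $58,600, which is 15 full-or-partial $4,000 increments; reduction = 15 × $200 = $3,000, leaving $8,300.
Total: $2,100 + $8,300 = $10,400.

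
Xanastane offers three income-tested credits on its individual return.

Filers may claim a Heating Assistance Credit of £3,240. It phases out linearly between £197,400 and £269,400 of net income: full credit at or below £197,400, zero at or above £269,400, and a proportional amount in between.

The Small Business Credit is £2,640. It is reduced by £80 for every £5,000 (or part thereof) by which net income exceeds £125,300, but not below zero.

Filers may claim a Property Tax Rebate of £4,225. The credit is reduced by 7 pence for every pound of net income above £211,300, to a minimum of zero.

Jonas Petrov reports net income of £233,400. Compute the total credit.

£5,178

Heating Assistance Credit: £233,400 is £36,000 into a £72,000 phase-out range, leaving 36,000/72,000 of the credit: £3,240 × 36,000/72,000 = £1,620.
Small Business Credit: income exceeds £125,300 by £108,100, which is 22 full-or-partial £5,000 increments; reduction = 22 × £80 = £1,760, leaving £880.
Property Tax Rebate: 7% of the £22,100 excess over £211,300 is £1,547; credit = £4,225 − £1,547 = £2,678.
Total: £1,620 + £880 + £2,678 = £5,178.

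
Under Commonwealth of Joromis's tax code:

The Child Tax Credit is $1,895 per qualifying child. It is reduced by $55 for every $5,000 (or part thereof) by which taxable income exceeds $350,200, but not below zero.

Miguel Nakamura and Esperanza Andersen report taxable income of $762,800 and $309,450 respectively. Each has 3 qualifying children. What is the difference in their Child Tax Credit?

Miguel ($762,800): Child Tax Credit: base = 3 × $1,895 = $5,685. income exceeds $350,200 by $412,600, which is 83 full-or-partial $5,000 increments; reduction = 83 × $55 = $4,565, leaving $1,120.
Esperanza ($309,450): Child Tax Credit: base = 3 × $1,895 = $5,685. $309,450 is at or below the $350,200 threshold, so the full $5,685 applies.
Difference: |$1,120 − $5,685| = $4,565.

$4,565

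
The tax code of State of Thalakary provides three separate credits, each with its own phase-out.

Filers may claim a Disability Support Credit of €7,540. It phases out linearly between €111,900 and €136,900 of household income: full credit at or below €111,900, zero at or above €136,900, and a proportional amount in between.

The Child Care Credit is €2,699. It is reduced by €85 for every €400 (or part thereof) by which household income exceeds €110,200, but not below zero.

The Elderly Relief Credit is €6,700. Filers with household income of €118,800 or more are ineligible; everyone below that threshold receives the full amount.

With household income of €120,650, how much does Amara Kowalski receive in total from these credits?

€5,305

Disability Support Credit: €120,650 is €8,750 into a €25,000 phase-out range, leaving 16,250/25,000 of the credit: €7,540 × 16,250/25,000 = €4,901.
Child Care Credit: income exceeds €110,200 by €10,450, which is 27 full-or-partial €400 increments; reduction = 27 × €85 = €2,295, leaving €404.
Elderly Relief Credit: €120,650 meets or exceeds the €118,800 cutoff, so the credit is €0.
Total: €4,901 + €404 + €0 = €5,305.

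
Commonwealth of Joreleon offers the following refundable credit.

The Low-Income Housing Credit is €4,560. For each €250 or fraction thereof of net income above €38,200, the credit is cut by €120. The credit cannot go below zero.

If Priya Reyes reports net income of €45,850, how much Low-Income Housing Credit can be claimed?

Low-Income Housing Credit: income exceeds €38,200 by €7,650, which is 31 full-or-partial €250 increments; reduction = 31 × €120 = €3,720, leaving €840.

€840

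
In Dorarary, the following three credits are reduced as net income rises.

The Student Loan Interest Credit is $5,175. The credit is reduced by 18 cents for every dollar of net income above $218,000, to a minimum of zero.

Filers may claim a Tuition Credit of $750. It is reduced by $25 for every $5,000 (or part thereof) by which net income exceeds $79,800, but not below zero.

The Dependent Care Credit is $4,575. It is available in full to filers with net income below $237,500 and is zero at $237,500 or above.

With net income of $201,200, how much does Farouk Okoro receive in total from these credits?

Student Loan Interest Credit: $201,200 is at or below the $218,000 threshold, so the full $5,175 applies.
Tuition Credit: income exceeds $79,800 by $121,400, which is 25 full-or-partial $5,000 increments; reduction = 25 × $25 = $625, leaving $125.
Dependent Care Credit: $201,200 is below the $237,500 cutoff, so the full $4,575 applies.
Total: $5,175 + $125 + $4,575 = $9,875.

$9,875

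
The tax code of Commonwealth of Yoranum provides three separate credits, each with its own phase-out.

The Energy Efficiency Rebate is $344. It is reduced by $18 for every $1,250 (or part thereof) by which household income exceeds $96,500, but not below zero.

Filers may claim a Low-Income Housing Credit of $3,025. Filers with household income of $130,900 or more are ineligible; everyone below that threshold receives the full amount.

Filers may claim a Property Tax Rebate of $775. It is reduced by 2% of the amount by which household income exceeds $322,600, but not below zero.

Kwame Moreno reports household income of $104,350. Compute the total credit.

$4,018

Energy Efficiency Rebate: income exceeds $96,500 by $7,850, which is 7 full-or-partial $1,250 increments; reduction = 7 × $18 = $126, leaving $218.
Low-Income Housing Credit: $104,350 is below the $130,900 cutoff, so the full $3,025 applies.
Property Tax Rebate: $104,350 is at or below the $322,600 threshold, so the full $775 applies.
Total: $218 + $3,025 + $775 = $4,018.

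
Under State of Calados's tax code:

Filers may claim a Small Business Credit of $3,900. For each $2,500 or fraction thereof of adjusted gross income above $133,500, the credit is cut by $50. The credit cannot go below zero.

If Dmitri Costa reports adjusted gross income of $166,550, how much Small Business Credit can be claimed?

Small Business Credit: income exceeds $133,500 by $33,050, which is 14 full-or-partial $2,500 increments; reduction = 14 × $50 = $700, leaving $3,200.

$3,200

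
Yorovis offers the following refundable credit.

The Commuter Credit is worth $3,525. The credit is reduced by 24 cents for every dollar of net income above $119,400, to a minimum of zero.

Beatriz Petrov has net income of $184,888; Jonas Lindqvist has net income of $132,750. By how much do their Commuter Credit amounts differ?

Beatriz ($184,888): Commuter Credit: 24% of the $65,488 excess over $119,400 is $15,717.12 ≥ base, so the credit is $0.
Jonas ($132,750): Commuter Credit: 24% of the $13,350 excess over $119,400 is $3,204; credit = $3,525 − $3,204 = $321.
Difference: |$0 − $321| = $321.

$321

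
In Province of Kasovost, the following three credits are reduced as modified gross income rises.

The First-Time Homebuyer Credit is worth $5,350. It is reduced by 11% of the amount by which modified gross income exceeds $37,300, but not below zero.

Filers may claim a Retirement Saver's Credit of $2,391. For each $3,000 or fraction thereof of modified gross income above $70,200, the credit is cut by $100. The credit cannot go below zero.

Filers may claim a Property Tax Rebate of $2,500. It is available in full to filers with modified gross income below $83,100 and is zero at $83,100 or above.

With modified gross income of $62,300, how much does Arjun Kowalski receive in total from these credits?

First-Time Homebuyer Credit: 11% of the $25,000 excess over $37,300 is $2,750; credit = $5,350 − $2,750 = $2,600.
Retirement Saver's Credit: $62,300 is at or below the $70,200 threshold, so the full $2,391 applies.
Property Tax Rebate: $62,300 is below the $83,100 cutoff, so the full $2,500 applies.
Total: $2,600 + $2,391 + $2,500 = $7,491.

$7,491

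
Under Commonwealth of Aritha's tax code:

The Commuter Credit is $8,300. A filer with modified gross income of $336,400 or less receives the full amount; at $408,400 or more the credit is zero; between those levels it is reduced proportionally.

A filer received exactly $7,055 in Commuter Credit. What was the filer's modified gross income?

$347,200

$7,055 is 7,055/8,300 of the full $8,300, so 1,245/8,300 of the $72,000 range has been used: income = $336,400 + $72,000 × 1,245/8,300 = $347,200.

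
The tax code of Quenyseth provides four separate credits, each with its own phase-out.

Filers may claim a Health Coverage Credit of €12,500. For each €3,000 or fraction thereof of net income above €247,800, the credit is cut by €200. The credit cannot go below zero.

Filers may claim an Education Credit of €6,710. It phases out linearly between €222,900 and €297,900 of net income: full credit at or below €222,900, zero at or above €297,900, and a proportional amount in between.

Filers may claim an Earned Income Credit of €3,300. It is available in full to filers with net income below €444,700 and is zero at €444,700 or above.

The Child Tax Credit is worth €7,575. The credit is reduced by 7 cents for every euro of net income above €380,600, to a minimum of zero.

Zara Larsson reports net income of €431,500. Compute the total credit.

€7,412

Health Coverage Credit: income exceeds €247,800 by €183,700, which is 62 full-or-partial €3,000 increments; reduction = 62 × €200 = €12,400, leaving €100.
Education Credit: €431,500 is at or above €297,900, so the credit is €0.
Earned Income Credit: €431,500 is below the €444,700 cutoff, so the full €3,300 applies.
Child Tax Credit: 7% of the €50,900 excess over €380,600 is €3,563; credit = €7,575 − €3,563 = €4,012.
Total: €100 + €0 + €3,300 + €4,012 = €7,412.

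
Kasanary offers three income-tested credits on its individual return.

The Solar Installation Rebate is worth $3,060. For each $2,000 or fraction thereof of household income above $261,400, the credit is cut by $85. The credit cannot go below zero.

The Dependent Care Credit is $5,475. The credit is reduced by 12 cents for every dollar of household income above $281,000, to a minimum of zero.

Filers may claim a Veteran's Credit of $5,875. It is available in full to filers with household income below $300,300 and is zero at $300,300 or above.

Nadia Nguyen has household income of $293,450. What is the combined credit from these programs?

Solar Installation Rebate: income exceeds $261,400 by $32,050, which is 17 full-or-partial $2,000 increments; reduction = 17 × $85 = $1,445, leaving $1,615.
Dependent Care Credit: 12% of the $12,450 excess over $281,000 is $1,494; credit = $5,475 − $1,494 = $3,981.
Veteran's Credit: $293,450 is below the $300,300 cutoff, so the full $5,875 applies.
Total: $1,615 + $3,981 + $5,875 = $11,471.

$11,471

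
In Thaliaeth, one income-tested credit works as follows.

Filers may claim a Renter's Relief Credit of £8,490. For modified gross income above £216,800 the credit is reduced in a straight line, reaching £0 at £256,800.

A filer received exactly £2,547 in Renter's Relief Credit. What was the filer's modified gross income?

£244,800

£2,547 is 2,547/8,490 of the full £8,490, so 5,943/8,490 of the £40,000 range has been used: income = £216,800 + £40,000 × 5,943/8,490 = £244,800.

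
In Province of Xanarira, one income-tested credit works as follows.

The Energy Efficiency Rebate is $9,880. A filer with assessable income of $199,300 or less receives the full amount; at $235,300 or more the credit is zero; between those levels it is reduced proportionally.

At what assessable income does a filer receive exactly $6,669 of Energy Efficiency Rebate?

$6,669 is 6,669/9,880 of the full $9,880, so 3,211/9,880 of the $36,000 range has been used: income = $199,300 + $36,000 × 3,211/9,880 = $211,000.

$211,000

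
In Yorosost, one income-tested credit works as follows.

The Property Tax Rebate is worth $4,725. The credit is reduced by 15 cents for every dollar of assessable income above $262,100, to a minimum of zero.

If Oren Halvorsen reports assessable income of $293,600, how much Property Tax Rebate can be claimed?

$0

Property Tax Rebate: 15% of the $31,500 excess over $262,100 is $4,725 ≥ base, so the credit is $0.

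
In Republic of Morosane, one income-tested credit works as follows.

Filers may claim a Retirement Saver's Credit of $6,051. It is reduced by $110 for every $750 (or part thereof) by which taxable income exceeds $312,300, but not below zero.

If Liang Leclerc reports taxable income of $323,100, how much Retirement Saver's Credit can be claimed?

Retirement Saver's Credit: income exceeds $312,300 by $10,800, which is 15 full-or-partial $750 increments; reduction = 15 × $110 = $1,650, leaving $4,401.

$4,401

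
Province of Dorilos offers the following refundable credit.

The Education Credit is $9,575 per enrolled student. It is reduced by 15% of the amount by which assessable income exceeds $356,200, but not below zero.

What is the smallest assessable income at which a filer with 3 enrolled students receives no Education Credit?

$547,700

Full credit = 3 × $9,575 = $28,725.
The credit falls by 15% of each dollar above $356,200, so it reaches zero when the excess is $28,725 / 15% = $191,500: income = $356,200 + $191,500 = $547,700.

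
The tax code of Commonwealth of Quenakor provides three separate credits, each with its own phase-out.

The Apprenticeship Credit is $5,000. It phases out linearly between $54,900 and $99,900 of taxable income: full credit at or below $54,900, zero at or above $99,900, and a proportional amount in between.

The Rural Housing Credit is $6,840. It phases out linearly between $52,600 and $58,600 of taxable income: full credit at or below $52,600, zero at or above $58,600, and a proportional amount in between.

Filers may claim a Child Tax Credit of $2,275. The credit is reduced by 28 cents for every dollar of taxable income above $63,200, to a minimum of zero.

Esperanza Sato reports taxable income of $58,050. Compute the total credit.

Apprenticeship Credit: $58,050 is $3,150 into a $45,000 phase-out range, leaving 41,850/45,000 of the credit: $5,000 × 41,850/45,000 = $4,650.
Rural Housing Credit: $58,050 is $5,450 into a $6,000 phase-out range, leaving 550/6,000 of the credit: $6,840 × 550/6,000 = $627.
Child Tax Credit: $58,050 is at or below the $63,200 threshold, so the full $2,275 applies.
Total: $4,650 + $627 + $2,275 = $7,552.

$7,552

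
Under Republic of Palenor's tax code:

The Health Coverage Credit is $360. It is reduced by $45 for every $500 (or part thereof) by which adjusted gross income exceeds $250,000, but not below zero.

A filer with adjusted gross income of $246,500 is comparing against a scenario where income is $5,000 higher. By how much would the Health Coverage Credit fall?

At $246,500 — $246,500 is at or below the $250,000 threshold, so the full $360 applies.
At $251,500 — income exceeds $250,000 by $1,500, which is 3 full-or-partial $500 increments; reduction = 3 × $45 = $135, leaving $225.
Lost: $360 − $225 = $135.

$135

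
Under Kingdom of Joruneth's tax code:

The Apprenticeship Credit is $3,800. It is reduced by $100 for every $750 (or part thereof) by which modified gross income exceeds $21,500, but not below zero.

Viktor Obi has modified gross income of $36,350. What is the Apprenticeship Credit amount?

$1,800

Apprenticeship Credit: income exceeds $21,500 by $14,850, which is 20 full-or-partial $750 increments; reduction = 20 × $100 = $2,000, leaving $1,800.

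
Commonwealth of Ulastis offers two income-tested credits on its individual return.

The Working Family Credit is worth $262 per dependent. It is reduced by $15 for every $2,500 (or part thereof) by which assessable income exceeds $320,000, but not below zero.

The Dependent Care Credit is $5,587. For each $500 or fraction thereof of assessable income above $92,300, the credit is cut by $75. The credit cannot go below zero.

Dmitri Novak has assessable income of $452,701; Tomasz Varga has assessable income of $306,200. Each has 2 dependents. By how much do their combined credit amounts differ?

Dmitri ($452,701): Working Family Credit: base = 2 × $262 = $524. income exceeds $320,000 by $132,701 → 54 increments × $15 = $810 ≥ base, so the credit is $0. Dependent Care Credit: income exceeds $92,300 by $360,401 → 721 increments × $75 = $54,075 ≥ base, so the credit is $0. total $0 + $0 = $0
Tomasz ($306,200): Working Family Credit: base = 2 × $262 = $524. $306,200 is at or below the $320,000 threshold, so the full $524 applies. Dependent Care Credit: income exceeds $92,300 by $213,900 → 428 increments × $75 = $32,100 ≥ base, so the credit is $0. total $524 + $0 = $524
Difference: |$0 − $524| = $524.

$524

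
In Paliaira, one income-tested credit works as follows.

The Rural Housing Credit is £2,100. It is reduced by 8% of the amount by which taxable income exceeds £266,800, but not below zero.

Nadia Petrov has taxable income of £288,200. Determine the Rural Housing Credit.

£388

Rural Housing Credit: 8% of the £21,400 excess over £266,800 is £1,712; credit = £2,100 − £1,712 = £388.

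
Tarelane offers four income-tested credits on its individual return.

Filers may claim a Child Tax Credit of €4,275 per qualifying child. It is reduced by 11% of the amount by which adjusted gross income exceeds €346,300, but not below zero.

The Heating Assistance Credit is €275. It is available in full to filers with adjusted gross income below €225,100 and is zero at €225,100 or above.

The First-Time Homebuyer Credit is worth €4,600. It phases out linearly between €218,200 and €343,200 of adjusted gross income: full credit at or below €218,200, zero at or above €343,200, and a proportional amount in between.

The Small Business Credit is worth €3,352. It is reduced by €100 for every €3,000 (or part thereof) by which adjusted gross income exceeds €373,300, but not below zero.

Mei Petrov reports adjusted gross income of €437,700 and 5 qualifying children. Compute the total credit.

€12,473

Child Tax Credit: base = 5 × €4,275 = €21,375. 11% of the €91,400 excess over €346,300 is €10,054; credit = €21,375 − €10,054 = €11,321.
Heating Assistance Credit: €437,700 meets or exceeds the €225,100 cutoff, so the credit is €0.
First-Time Homebuyer Credit: €437,700 is at or above €343,200, so the credit is €0.
Small Business Credit: income exceeds €373,300 by €64,400, which is 22 full-or-partial €3,000 increments; reduction = 22 × €100 = €2,200, leaving €1,152.
Total: €11,321 + €0 + €0 + €1,152 = €12,473.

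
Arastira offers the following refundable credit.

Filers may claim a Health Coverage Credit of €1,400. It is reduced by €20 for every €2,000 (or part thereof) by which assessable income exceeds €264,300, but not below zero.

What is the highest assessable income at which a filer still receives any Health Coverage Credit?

€402,300

After 69 increments the reduction is 69 × €20 = €1,380, leaving €20; one more increment wipes it out. Increment 69 ends at excess 69 × €2,000 = €138,000, so the highest qualifying income is €264,300 + €138,000 = €402,300.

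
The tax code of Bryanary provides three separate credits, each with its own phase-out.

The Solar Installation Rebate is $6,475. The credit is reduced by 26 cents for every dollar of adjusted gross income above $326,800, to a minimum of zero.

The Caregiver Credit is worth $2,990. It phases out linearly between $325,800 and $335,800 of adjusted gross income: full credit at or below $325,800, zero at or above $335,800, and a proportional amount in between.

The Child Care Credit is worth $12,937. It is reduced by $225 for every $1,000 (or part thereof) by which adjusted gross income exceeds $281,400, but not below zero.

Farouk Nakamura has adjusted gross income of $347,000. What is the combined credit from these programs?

Solar Installation Rebate: 26% of the $20,200 excess over $326,800 is $5,252; credit = $6,475 − $5,252 = $1,223.
Caregiver Credit: $347,000 is at or above $335,800, so the credit is $0.
Child Care Credit: income exceeds $281,400 by $65,600 → 66 increments × $225 = $14,850 ≥ base, so the credit is $0.
Total: $1,223 + $0 + $0 = $1,223.

$1,223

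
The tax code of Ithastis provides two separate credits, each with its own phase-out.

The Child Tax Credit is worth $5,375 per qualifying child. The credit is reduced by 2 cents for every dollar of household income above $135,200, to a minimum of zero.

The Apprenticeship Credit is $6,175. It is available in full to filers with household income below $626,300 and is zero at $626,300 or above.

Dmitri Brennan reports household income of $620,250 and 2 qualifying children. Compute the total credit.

$7,224

Child Tax Credit: base = 2 × $5,375 = $10,750. 2% of the $485,050 excess over $135,200 is $9,701; credit = $10,750 − $9,701 = $1,049.
Apprenticeship Credit: $620,250 is below the $626,300 cutoff, so the full $6,175 applies.
Total: $1,049 + $6,175 = $7,224.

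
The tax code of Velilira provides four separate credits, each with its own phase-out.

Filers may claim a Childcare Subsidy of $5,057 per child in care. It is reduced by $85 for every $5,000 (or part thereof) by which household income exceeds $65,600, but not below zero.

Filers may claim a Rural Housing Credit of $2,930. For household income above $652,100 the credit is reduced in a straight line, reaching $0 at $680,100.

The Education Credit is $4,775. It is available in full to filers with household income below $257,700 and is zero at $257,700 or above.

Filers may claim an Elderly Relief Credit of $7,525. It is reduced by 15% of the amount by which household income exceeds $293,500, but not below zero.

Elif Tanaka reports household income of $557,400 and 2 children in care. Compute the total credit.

$4,629

Childcare Subsidy: base = 2 × $5,057 = $10,114. income exceeds $65,600 by $491,800, which is 99 full-or-partial $5,000 increments; reduction = 99 × $85 = $8,415, leaving $1,699.
Rural Housing Credit: $557,400 is at or below the $652,100 threshold, so the full $2,930 applies.
Education Credit: $557,400 meets or exceeds the $257,700 cutoff, so the credit is $0.
Elderly Relief Credit: 15% of the $263,900 excess over $293,500 is $39,585 ≥ base, so the credit is $0.
Total: $1,699 + $2,930 + $0 + $0 = $4,629.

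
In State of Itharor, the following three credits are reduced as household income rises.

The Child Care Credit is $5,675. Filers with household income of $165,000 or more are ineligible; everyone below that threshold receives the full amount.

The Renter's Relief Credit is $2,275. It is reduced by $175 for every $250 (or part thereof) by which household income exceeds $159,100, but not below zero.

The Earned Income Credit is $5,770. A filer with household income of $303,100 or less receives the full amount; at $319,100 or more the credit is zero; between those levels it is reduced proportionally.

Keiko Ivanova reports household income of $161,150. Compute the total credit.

Child Care Credit: $161,150 is below the $165,000 cutoff, so the full $5,675 applies.
Renter's Relief Credit: income exceeds $159,100 by $2,050, which is 9 full-or-partial $250 increments; reduction = 9 × $175 = $1,575, leaving $700.
Earned Income Credit: $161,150 is at or below the $303,100 threshold, so the full $5,770 applies.
Total: $5,675 + $700 + $5,770 = $12,145.

$12,145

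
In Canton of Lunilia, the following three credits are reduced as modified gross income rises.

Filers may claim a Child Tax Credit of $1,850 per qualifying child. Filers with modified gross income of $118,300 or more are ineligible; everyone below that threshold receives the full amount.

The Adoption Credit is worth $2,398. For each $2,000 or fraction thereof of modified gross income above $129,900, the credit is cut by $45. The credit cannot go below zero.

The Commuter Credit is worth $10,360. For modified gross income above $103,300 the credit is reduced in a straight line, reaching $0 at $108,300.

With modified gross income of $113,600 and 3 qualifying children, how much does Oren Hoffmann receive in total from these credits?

$7,948

Child Tax Credit: base = 3 × $1,850 = $5,550. $113,600 is below the $118,300 cutoff, so the full $5,550 applies.
Adoption Credit: $113,600 is at or below the $129,900 threshold, so the full $2,398 applies.
Commuter Credit: $113,600 is at or above $108,300, so the credit is $0.
Total: $5,550 + $2,398 + $0 = $7,948.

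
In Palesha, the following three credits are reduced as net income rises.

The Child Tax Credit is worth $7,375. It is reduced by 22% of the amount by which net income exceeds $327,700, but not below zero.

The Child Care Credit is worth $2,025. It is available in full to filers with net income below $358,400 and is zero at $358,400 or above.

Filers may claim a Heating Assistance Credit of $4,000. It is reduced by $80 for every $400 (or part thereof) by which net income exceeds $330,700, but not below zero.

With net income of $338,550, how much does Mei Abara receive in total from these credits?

Child Tax Credit: 22% of the $10,850 excess over $327,700 is $2,387; credit = $7,375 − $2,387 = $4,988.
Child Care Credit: $338,550 is below the $358,400 cutoff, so the full $2,025 applies.
Heating Assistance Credit: income exceeds $330,700 by $7,850, which is 20 full-or-partial $400 increments; reduction = 20 × $80 = $1,600, leaving $2,400.
Total: $4,988 + $2,025 + $2,400 = $9,413.

$9,413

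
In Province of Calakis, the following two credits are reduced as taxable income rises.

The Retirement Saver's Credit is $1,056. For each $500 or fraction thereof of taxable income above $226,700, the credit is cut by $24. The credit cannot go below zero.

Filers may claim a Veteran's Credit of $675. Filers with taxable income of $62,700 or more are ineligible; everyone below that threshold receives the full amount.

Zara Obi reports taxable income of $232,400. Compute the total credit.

$768

Retirement Saver's Credit: income exceeds $226,700 by $5,700, which is 12 full-or-partial $500 increments; reduction = 12 × $24 = $288, leaving $768.
Veteran's Credit: $232,400 meets or exceeds the $62,700 cutoff, so the credit is $0.
Total: $768 + $0 = $768.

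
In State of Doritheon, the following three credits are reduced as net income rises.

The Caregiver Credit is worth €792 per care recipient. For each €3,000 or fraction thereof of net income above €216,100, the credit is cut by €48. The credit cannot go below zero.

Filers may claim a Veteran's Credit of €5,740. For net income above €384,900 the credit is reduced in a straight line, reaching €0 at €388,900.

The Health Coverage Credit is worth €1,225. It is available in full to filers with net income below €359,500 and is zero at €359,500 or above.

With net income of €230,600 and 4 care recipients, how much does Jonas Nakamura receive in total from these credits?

Caregiver Credit: base = 4 × €792 = €3,168. income exceeds €216,100 by €14,500, which is 5 full-or-partial €3,000 increments; reduction = 5 × €48 = €240, leaving €2,928.
Veteran's Credit: €230,600 is at or below the €384,900 threshold, so the full €5,740 applies.
Health Coverage Credit: €230,600 is below the €359,500 cutoff, so the full €1,225 applies.
Total: €2,928 + €5,740 + €1,225 = €9,893.

€9,893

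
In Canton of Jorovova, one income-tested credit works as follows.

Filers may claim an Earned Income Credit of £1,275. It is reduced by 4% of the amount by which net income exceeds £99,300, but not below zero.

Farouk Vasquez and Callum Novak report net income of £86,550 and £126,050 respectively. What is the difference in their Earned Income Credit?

£1,070

Farouk (£86,550): Earned Income Credit: £86,550 is at or below the £99,300 threshold, so the full £1,275 applies.
Callum (£126,050): Earned Income Credit: 4% of the £26,750 excess over £99,300 is £1,070; credit = £1,275 − £1,070 = £205.
Difference: |£1,275 − £205| = £1,070.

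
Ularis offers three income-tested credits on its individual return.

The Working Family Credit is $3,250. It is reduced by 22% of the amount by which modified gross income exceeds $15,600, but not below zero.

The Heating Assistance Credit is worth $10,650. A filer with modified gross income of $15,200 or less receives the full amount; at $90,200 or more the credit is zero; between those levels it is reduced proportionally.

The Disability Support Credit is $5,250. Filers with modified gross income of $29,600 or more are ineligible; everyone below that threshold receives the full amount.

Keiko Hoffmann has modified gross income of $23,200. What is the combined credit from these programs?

$16,342

Working Family Credit: 22% of the $7,600 excess over $15,600 is $1,672; credit = $3,250 − $1,672 = $1,578.
Heating Assistance Credit: $23,200 is $8,000 into a $75,000 phase-out range, leaving 67,000/75,000 of the credit: $10,650 × 67,000/75,000 = $9,514.
Disability Support Credit: $23,200 is below the $29,600 cutoff, so the full $5,250 applies.
Total: $1,578 + $9,514 + $5,250 = $16,342.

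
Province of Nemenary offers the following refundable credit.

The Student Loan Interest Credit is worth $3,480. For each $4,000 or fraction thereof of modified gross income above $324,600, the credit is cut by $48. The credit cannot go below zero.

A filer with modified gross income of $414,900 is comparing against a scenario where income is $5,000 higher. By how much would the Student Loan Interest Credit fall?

At $414,900 — income exceeds $324,600 by $90,300, which is 23 full-or-partial $4,000 increments; reduction = 23 × $48 = $1,104, leaving $2,376.
At $419,900 — income exceeds $324,600 by $95,300, which is 24 full-or-partial $4,000 increments; reduction = 24 × $48 = $1,152, leaving $2,328.
Lost: $2,376 − $2,328 = $48.

$48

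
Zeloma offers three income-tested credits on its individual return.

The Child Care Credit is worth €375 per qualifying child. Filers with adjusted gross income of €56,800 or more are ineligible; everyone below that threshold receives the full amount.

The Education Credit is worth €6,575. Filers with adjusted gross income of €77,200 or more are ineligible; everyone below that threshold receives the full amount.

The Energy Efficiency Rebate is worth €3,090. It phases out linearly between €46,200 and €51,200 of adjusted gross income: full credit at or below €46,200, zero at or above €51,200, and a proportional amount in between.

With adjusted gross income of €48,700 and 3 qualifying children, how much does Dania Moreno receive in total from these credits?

€9,245

Child Care Credit: base = 3 × €375 = €1,125. €48,700 is below the €56,800 cutoff, so the full €1,125 applies.
Education Credit: €48,700 is below the €77,200 cutoff, so the full €6,575 applies.
Energy Efficiency Rebate: €48,700 is €2,500 into a €5,000 phase-out range, leaving 2,500/5,000 of the credit: €3,090 × 2,500/5,000 = €1,545.
Total: €1,125 + €6,575 + €1,545 = €9,245.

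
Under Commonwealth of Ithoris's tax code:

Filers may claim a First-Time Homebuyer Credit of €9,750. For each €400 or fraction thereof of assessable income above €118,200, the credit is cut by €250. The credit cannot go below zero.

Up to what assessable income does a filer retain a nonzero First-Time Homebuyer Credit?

After 38 increments the reduction is 38 × €250 = €9,500, leaving €250; one more increment wipes it out. Increment 38 ends at excess 38 × €400 = €15,200, so the highest qualifying income is €118,200 + €15,200 = €133,400.

€133,400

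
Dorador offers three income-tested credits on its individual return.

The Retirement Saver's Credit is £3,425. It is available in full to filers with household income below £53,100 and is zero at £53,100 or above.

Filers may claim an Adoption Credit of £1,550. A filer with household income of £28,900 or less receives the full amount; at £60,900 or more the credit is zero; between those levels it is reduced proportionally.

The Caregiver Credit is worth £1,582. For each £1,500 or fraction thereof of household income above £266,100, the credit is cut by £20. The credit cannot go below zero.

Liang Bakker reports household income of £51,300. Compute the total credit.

Retirement Saver's Credit: £51,300 is below the £53,100 cutoff, so the full £3,425 applies.
Adoption Credit: £51,300 is £22,400 into a £32,000 phase-out range, leaving 9,600/32,000 of the credit: £1,550 × 9,600/32,000 = £465.
Caregiver Credit: £51,300 is at or below the £266,100 threshold, so the full £1,582 applies.
Total: £3,425 + £465 + £1,582 = £5,472.

£5,472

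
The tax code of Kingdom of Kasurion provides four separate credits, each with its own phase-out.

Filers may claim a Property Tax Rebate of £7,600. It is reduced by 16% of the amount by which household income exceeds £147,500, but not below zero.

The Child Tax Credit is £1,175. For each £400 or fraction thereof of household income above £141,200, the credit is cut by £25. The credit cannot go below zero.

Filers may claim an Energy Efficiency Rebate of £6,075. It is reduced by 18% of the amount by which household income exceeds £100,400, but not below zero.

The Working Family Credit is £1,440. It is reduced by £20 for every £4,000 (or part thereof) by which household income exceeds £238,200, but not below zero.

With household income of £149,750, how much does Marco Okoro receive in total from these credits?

£9,305

Property Tax Rebate: 16% of the £2,250 excess over £147,500 is £360; credit = £7,600 − £360 = £7,240.
Child Tax Credit: income exceeds £141,200 by £8,550, which is 22 full-or-partial £400 increments; reduction = 22 × £25 = £550, leaving £625.
Energy Efficiency Rebate: 18% of the £49,350 excess over £100,400 is £8,883 ≥ base, so the credit is £0.
Working Family Credit: £149,750 is at or below the £238,200 threshold, so the full £1,440 applies.
Total: £7,240 + £625 + £0 + £1,440 = £9,305.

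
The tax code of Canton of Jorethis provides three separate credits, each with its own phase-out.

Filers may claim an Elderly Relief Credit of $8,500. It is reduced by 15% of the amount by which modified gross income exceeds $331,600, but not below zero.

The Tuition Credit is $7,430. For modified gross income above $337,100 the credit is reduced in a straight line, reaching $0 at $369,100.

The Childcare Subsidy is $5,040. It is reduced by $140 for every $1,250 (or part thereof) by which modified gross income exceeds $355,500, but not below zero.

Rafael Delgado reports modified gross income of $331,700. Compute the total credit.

Elderly Relief Credit: 15% of the $100 excess over $331,600 is $15; credit = $8,500 − $15 = $8,485.
Tuition Credit: $331,700 is at or below the $337,100 threshold, so the full $7,430 applies.
Childcare Subsidy: $331,700 is at or below the $355,500 threshold, so the full $5,040 applies.
Total: $8,485 + $7,430 + $5,040 = $20,955.

$20,955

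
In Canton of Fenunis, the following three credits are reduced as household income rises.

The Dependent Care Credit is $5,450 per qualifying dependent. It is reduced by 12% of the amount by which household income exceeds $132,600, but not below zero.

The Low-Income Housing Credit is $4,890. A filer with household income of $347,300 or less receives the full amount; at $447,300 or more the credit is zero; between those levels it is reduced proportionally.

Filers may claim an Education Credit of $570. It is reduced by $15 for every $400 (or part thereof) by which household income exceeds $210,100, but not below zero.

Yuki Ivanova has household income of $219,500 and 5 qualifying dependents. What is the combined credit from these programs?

Dependent Care Credit: base = 5 × $5,450 = $27,250. 12% of the $86,900 excess over $132,600 is $10,428; credit = $27,250 − $10,428 = $16,822.
Low-Income Housing Credit: $219,500 is at or below the $347,300 threshold, so the full $4,890 applies.
Education Credit: income exceeds $210,100 by $9,400, which is 24 full-or-partial $400 increments; reduction = 24 × $15 = $360, leaving $210.
Total: $16,822 + $4,890 + $210 = $21,922.

$21,922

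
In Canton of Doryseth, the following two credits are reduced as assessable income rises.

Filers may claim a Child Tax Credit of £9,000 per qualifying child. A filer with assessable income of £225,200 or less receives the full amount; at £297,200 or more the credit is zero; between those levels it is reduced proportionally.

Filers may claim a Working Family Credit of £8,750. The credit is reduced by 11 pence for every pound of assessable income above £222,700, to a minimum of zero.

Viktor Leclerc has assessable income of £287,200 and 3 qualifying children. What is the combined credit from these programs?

£5,405

Child Tax Credit: base = 3 × £9,000 = £27,000. £287,200 is £62,000 into a £72,000 phase-out range, leaving 10,000/72,000 of the credit: £27,000 × 10,000/72,000 = £3,750.
Working Family Credit: 11% of the £64,500 excess over £222,700 is £7,095; credit = £8,750 − £7,095 = £1,655.
Total: £3,750 + £1,655 = £5,405.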